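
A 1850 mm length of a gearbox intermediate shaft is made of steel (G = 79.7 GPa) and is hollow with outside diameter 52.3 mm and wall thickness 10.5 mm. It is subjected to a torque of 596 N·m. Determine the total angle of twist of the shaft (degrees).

1.24°

J = π(d_o⁴ − d_i⁴)/32 = π(0.0523⁴ − 0.0313⁴)/32 = 6.403×10^-7 m⁴.
θ = T·L/(G·J) = 596.0 × 1.85 / (79.7×10⁹ × 6.403×10^-7) = 0.02161 rad.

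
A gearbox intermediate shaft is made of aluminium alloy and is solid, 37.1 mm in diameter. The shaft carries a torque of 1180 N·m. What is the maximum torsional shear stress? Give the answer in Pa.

1.18e8 Pa

J = πd⁴/32 = π(0.0371)⁴/32 = 1.860×10^-7 m⁴.
τ_max = T·r/J = 1180 × 0.0186 / 1.860×10^-7 = 1.177×10^8 Pa.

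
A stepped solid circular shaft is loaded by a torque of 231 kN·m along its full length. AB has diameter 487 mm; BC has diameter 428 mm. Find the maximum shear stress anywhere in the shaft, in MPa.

15.0 MPa

Under the same torque, τ_max = 16T/(πd³) is largest where d is smallest — segment BC (d = 428 mm).
τ_max = 16·231000/(π·(0.428)³) = 1.501×10^7 Pa.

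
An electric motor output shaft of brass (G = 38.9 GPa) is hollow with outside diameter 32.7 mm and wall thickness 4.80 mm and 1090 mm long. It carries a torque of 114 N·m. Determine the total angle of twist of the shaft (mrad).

37.9 mrad

J = π(d_o⁴ − d_i⁴)/32 = π(0.0327⁴ − 0.0231⁴)/32 = 8.430×10^-8 m⁴.
θ = T·L/(G·J) = 114.0 × 1.09 / (38.9×10⁹ × 8.430×10^-8) = 0.03789 rad.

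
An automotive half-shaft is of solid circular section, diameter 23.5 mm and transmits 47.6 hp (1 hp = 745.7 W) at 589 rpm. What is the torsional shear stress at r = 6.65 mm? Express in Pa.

ω = 2π·589/60 = 61.68 rad/s, so T = P/ω = 47.6×745.7 / 61.68 = 575.5 N·m.
J = πd⁴/32 = π(0.0235)⁴/32 = 2.994×10^-8 m⁴.
Shear stress varies linearly with radius: τ = T·r/J = 575.5 × 0.00665 / 2.994×10^-8 = 1.278×10^8 Pa.

1.28e8 Pa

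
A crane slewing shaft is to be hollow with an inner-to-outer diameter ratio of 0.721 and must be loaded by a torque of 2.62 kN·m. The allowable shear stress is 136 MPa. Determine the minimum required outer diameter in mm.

For a hollow shaft with d_i/d_o = 0.721: τ_max = 16T/(π d_o³ (1−k⁴)), so d_o = [16T/(π τ_allow (1−k⁴))]^(1/3) = [16·2620/(π·1.36×10^8·0.7298)]^(1/3) = 0.05123 m.

51.2 mm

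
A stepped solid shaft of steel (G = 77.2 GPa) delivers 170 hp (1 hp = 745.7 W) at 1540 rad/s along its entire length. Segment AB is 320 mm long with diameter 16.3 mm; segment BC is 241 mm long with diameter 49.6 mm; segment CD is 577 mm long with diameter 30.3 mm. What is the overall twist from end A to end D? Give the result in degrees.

ω = 1540 rad/s, so T = P/ω = 170×745.7 / 1540 = 82.32 N·m.
J_AB = π(0.0163)⁴/32 = 6.93×10^-9 m⁴; J_BC = π(0.0496)⁴/32 = 5.94×10^-7 m⁴; J_CD = π(0.0303)⁴/32 = 8.28×10^-8 m⁴.
θ = (T/G)·Σ L_i/J_i = (82.32/77.2×10⁹)·(0.320/6.93×10^-9 + 0.241/5.94×10^-7 + 0.577/8.28×10^-8) = 0.05710 rad.

3.27°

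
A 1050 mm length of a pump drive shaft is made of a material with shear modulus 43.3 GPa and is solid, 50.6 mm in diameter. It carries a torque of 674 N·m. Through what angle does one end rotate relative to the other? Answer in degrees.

J = πd⁴/32 = π(0.0506)⁴/32 = 6.436×10^-7 m⁴.
θ = T·L/(G·J) = 674.0 × 1.05 / (43.3×10⁹ × 6.436×10^-7) = 0.02540 rad.

1.46°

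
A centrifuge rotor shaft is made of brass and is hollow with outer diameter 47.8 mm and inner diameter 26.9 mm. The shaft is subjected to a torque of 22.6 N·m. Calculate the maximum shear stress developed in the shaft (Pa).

J = π(d_o⁴ − d_i⁴)/32 = π(0.0478⁴ − 0.0269⁴)/32 = 4.611×10^-7 m⁴.
τ_max = T·r/J = 22.60 × 0.0239 / 4.611×10^-7 = 1.171×10^6 Pa.

1.17e6 Pa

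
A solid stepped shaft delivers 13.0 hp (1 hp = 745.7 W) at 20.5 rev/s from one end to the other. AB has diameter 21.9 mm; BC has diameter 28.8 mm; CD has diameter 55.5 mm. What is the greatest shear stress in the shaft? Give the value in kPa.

36500 kPa

ω = 2π·20.5 = 128.8 rad/s, so T = P/ω = 13.0×745.7 / 128.8 = 75.26 N·m.
Under the same torque, τ_max = 16T/(πd³) is largest where d is smallest — segment AB (d = 21.9 mm).
τ_max = 16·75.26/(π·(0.0219)³) = 3.649×10^7 Pa.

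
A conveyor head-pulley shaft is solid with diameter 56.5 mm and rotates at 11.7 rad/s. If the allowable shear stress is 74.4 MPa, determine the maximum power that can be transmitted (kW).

30.8 kW

J = πd⁴/32 = π(0.0565)⁴/32 = 1.000×10^-6 m⁴.
T_max = τ_allow·J/r = 7.44×10^7 × 1.000×10^-6 / 0.0283 = 2635 N·m.
ω = 11.7 rad/s, so P_max = T_max·ω = 3.083×10^4 W.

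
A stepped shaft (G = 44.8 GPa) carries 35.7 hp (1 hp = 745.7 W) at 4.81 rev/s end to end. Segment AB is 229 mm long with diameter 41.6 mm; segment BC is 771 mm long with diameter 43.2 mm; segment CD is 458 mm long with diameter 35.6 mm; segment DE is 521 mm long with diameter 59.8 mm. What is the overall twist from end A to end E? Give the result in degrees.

ω = 2π·4.81 = 30.22 rad/s, so T = P/ω = 35.7×745.7 / 30.22 = 880.9 N·m.
J_AB = π(0.0416)⁴/32 = 2.94×10^-7 m⁴; J_BC = π(0.0432)⁴/32 = 3.42×10^-7 m⁴; J_CD = π(0.0356)⁴/32 = 1.58×10^-7 m⁴; J_DE = π(0.0598)⁴/32 = 1.26×10^-6 m⁴.
θ = (T/G)·Σ L_i/J_i = (880.9/44.8×10⁹)·(0.229/2.94×10^-7 + 0.771/3.42×10^-7 + 0.458/1.58×10^-7 + 0.521/1.26×10^-6) = 0.1249 rad.

7.16°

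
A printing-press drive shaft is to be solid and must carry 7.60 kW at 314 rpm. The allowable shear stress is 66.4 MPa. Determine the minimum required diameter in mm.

ω = 2π·314/60 = 32.88 rad/s, so T = P/ω = 7.60×10³ / 32.88 = 231.1 N·m.
For a solid shaft τ_max = 16T/(πd³), so d = (16T/(π τ_allow))^(1/3) = (16·231.1/(π·6.64×10^7))^(1/3) = 0.02607 m.

26.1 mm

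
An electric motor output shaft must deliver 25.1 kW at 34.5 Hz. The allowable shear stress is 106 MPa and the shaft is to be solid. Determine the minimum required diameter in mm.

17.7 mm

ω = 2π·34.5 = 216.8 rad/s, so T = P/ω = 25.1×10³ / 216.8 = 115.8 N·m.
For a solid shaft τ_max = 16T/(πd³), so d = (16T/(π τ_allow))^(1/3) = (16·115.8/(π·1.06×10^8))^(1/3) = 0.01772 m.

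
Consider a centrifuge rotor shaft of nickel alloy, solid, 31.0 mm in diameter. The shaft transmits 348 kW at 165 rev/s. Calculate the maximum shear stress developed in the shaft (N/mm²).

57.4 N/mm²

ω = 2π·165 = 1037 rad/s, so T = P/ω = 348×10³ / 1037 = 335.7 N·m.
J = πd⁴/32 = π(0.0310)⁴/32 = 9.067×10^-8 m⁴.
τ_max = T·r/J = 335.7 × 0.0155 / 9.067×10^-8 = 5.739×10^7 Pa.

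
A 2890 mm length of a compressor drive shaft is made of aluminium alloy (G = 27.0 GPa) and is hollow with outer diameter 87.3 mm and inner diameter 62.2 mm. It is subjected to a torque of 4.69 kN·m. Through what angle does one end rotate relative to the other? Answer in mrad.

119 mrad

J = π(d_o⁴ − d_i⁴)/32 = π(0.0873⁴ − 0.0622⁴)/32 = 4.233×10^-6 m⁴.
θ = T·L/(G·J) = 4690 × 2.89 / (27.0×10⁹ × 4.233×10^-6) = 0.1186 rad.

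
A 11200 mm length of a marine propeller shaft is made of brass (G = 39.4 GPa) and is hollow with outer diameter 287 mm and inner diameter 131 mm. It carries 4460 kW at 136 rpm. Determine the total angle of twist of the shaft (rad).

ω = 2π·136/60 = 14.24 rad/s, so T = P/ω = 4460×10³ / 14.24 = 313200 N·m.
J = π(d_o⁴ − d_i⁴)/32 = π(0.287⁴ − 0.131⁴)/32 = 6.372×10^-4 m⁴.
θ = T·L/(G·J) = 313200 × 11.2 / (39.4×10⁹ × 6.372×10^-4) = 0.1397 rad.

0.140 rad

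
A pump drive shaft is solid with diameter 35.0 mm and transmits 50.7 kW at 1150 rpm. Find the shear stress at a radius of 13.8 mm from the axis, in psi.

ω = 2π·1150/60 = 120.4 rad/s, so T = P/ω = 50.7×10³ / 120.4 = 421.0 N·m.
J = πd⁴/32 = π(0.0350)⁴/32 = 1.473×10^-7 m⁴.
Shear stress varies linearly with radius: τ = T·r/J = 421.0 × 0.0138 / 1.473×10^-7 = 3.944×10^7 Pa.

5720 psi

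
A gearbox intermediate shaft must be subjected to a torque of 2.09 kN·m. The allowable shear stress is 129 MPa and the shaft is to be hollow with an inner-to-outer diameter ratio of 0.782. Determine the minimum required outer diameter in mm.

For a hollow shaft with d_i/d_o = 0.782: τ_max = 16T/(π d_o³ (1−k⁴)), so d_o = [16T/(π τ_allow (1−k⁴))]^(1/3) = [16·2090/(π·1.29×10^8·0.6260)]^(1/3) = 0.05089 m.

50.9 mm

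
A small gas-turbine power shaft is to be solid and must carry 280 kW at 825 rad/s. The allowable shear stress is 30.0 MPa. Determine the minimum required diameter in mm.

ω = 825 rad/s, so T = P/ω = 280×10³ / 825.0 = 339.4 N·m.
For a solid shaft τ_max = 16T/(πd³), so d = (16T/(π τ_allow))^(1/3) = (16·339.4/(π·3.00×10^7))^(1/3) = 0.03862 m.

38.6 mm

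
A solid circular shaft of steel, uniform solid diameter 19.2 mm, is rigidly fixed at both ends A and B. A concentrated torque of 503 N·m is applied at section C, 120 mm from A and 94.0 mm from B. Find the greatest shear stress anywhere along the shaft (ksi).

29.4 ksi

With uniform GJ and both ends fixed, compatibility θ_AC = θ_CB gives T_A·a = T_B·b, together with T_A + T_B = T₀.
T_A = T₀·b/(a+b) = 503.0·94.0/214.0 = 220.9 N·m; T_B = 282.1 N·m.
τ in each portion: τ_AC = 1.59×10^8 Pa, τ_CB = 2.03×10^8 Pa; maximum is in CB.
τ_max = T_CB·r/J = 282.1·0.00960/1.33×10^-8 = 2.030×10^8 Pa.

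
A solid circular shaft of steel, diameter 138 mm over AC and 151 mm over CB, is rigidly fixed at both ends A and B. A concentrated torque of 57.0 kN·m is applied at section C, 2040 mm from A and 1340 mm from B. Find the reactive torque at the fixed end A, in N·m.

17900 N·m

Compatibility: T_A·a/J_AC = T_B·b/J_CB with T_A + T_B = T₀.
J_AC = 3.56×10^-5 m⁴, J_CB = 5.10×10^-5 m⁴, so T_A = T₀·(J_AC/a)/((J_AC/a)+(J_CB/b)) = 17910 N·m, T_B = 39090 N·m.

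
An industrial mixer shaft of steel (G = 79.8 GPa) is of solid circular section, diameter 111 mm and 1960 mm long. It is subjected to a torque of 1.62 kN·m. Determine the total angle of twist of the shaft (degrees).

J = πd⁴/32 = π(0.111)⁴/32 = 1.490×10^-5 m⁴.
θ = T·L/(G·J) = 1620 × 1.96 / (79.8×10⁹ × 1.490×10^-5) = 2.670×10^-3 rad.

0.153°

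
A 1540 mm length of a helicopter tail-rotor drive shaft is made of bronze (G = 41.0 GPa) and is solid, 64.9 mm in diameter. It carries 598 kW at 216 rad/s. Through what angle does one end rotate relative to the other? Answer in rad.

ω = 216 rad/s, so T = P/ω = 598×10³ / 216.0 = 2769 N·m.
J = πd⁴/32 = π(0.0649)⁴/32 = 1.742×10^-6 m⁴.
θ = T·L/(G·J) = 2769 × 1.54 / (41.0×10⁹ × 1.742×10^-6) = 0.05970 rad.

0.0597 rad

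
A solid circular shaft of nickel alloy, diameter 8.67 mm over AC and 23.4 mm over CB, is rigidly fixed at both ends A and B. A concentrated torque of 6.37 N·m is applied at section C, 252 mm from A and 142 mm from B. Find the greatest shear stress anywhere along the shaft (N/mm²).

2.51 N/mm²

Compatibility: T_A·a/J_AC = T_B·b/J_CB with T_A + T_B = T₀.
J_AC = 5.55×10^-10 m⁴, J_CB = 2.94×10^-8 m⁴, so T_A = T₀·(J_AC/a)/((J_AC/a)+(J_CB/b)) = 0.06693 N·m, T_B = 6.303 N·m.
τ in each portion: τ_AC = 5.23×10^5 Pa, τ_CB = 2.51×10^6 Pa; maximum is in CB.
τ_max = T_CB·r/J = 6.303·0.0117/2.94×10^-8 = 2.505×10^6 Pa.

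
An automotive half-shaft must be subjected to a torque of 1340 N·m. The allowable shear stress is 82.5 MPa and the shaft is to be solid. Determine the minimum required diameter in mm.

For a solid shaft τ_max = 16T/(πd³), so d = (16T/(π τ_allow))^(1/3) = (16·1340/(π·8.25×10^7))^(1/3) = 0.04357 m.

43.6 mm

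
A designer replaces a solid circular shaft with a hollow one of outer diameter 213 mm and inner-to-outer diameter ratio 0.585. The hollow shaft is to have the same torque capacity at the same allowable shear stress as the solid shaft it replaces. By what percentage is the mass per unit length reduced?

Equal τ_max and T ⇒ the solid shaft needs d_s³ = d_o³(1−k⁴), so d_s = 213·(1−0.585⁴)^(1/3) = 204.3 mm.
Area ratio A_h/A_s = d_o²(1−k²)/d_s² = (1−k²)/(1−k⁴)^(2/3) = 0.7147.
Mass saving = 1 − 0.7147 = 28.5 %.

28.5 %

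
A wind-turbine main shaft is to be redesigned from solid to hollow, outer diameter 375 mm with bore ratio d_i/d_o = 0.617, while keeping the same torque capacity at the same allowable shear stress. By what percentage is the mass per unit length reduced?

31.3 %

Equal τ_max and T ⇒ the solid shaft needs d_s³ = d_o³(1−k⁴), so d_s = 375·(1−0.617⁴)^(1/3) = 355.9 mm.
Area ratio A_h/A_s = d_o²(1−k²)/d_s² = (1−k²)/(1−k⁴)^(2/3) = 0.6874.
Mass saving = 1 − 0.6874 = 31.3 %.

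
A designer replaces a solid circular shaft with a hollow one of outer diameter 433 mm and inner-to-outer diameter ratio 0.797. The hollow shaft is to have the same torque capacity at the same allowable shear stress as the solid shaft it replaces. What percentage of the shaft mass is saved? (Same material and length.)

Equal τ_max and T ⇒ the solid shaft needs d_s³ = d_o³(1−k⁴), so d_s = 433·(1−0.797⁴)^(1/3) = 364.5 mm.
Area ratio A_h/A_s = d_o²(1−k²)/d_s² = (1−k²)/(1−k⁴)^(2/3) = 0.5148.
Mass saving = 1 − 0.5148 = 48.5 %.

48.5 %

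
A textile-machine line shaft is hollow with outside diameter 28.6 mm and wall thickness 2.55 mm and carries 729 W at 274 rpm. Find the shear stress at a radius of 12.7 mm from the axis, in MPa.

ω = 2π·274/60 = 28.69 rad/s, so T = P/ω = 729 / 28.69 = 25.41 N·m.
J = π(d_o⁴ − d_i⁴)/32 = π(0.0286⁴ − 0.0235⁴)/32 = 3.574×10^-8 m⁴.
Shear stress varies linearly with radius: τ = T·r/J = 25.41 × 0.0127 / 3.574×10^-8 = 9.027×10^6 Pa.

9.03 MPa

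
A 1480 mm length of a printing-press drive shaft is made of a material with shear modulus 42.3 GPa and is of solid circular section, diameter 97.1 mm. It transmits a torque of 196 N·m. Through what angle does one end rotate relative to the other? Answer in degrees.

0.0450°

J = πd⁴/32 = π(0.0971)⁴/32 = 8.727×10^-6 m⁴.
θ = T·L/(G·J) = 196.0 × 1.48 / (42.3×10⁹ × 8.727×10^-6) = 7.858×10^-4 rad.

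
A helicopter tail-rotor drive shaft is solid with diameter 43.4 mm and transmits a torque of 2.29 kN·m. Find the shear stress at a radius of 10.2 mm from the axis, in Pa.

6.71e7 Pa

J = πd⁴/32 = π(0.0434)⁴/32 = 3.483×10^-7 m⁴.
Shear stress varies linearly with radius: τ = T·r/J = 2290 × 0.0102 / 3.483×10^-7 = 6.706×10^7 Pa.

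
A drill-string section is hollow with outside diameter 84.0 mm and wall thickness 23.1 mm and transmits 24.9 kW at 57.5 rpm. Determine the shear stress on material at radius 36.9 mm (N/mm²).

32.6 N/mm²

ω = 2π·57.5/60 = 6.021 rad/s, so T = P/ω = 24.9×10³ / 6.021 = 4135 N·m.
J = π(d_o⁴ − d_i⁴)/32 = π(0.0840⁴ − 0.0378⁴)/32 = 4.687×10^-6 m⁴.
Shear stress varies linearly with radius: τ = T·r/J = 4135 × 0.0369 / 4.687×10^-6 = 3.255×10^7 Pa.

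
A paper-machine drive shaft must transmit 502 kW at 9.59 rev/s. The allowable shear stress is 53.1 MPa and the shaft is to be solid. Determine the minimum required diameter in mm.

92.8 mm

ω = 2π·9.59 = 60.26 rad/s, so T = P/ω = 502×10³ / 60.26 = 8331 N·m.
For a solid shaft τ_max = 16T/(πd³), so d = (16T/(π τ_allow))^(1/3) = (16·8331/(π·5.31×10^7))^(1/3) = 0.09280 m.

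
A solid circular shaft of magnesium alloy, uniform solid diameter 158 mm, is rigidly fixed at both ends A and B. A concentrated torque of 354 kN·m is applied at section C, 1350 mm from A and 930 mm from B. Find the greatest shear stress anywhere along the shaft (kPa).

With uniform GJ and both ends fixed, compatibility θ_AC = θ_CB gives T_A·a = T_B·b, together with T_A + T_B = T₀.
T_A = T₀·b/(a+b) = 354000·930/2280 = 144400 N·m; T_B = 209600 N·m.
τ in each portion: τ_AC = 1.86×10^8 Pa, τ_CB = 2.71×10^8 Pa; maximum is in CB.
τ_max = T_CB·r/J = 209600·0.0790/6.12×10^-5 = 2.706×10^8 Pa.

271000 kPa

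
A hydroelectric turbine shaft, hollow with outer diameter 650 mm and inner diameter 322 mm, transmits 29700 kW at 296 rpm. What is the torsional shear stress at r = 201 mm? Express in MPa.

11.7 MPa

ω = 2π·296/60 = 31.00 rad/s, so T = P/ω = 29700×10³ / 31.00 = 958200 N·m.
J = π(d_o⁴ − d_i⁴)/32 = π(0.650⁴ − 0.322⁴)/32 = 0.01647 m⁴.
Shear stress varies linearly with radius: τ = T·r/J = 958200 × 0.201 / 0.01647 = 1.169×10^7 Pa.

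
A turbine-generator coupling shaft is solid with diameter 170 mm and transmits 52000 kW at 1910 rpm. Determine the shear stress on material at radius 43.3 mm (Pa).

ω = 2π·1910/60 = 200.0 rad/s, so T = P/ω = 52000×10³ / 200.0 = 260000 N·m.
J = πd⁴/32 = π(0.170)⁴/32 = 8.200×10^-5 m⁴.
Shear stress varies linearly with radius: τ = T·r/J = 260000 × 0.0433 / 8.200×10^-5 = 1.373×10^8 Pa.

1.37e8 Pa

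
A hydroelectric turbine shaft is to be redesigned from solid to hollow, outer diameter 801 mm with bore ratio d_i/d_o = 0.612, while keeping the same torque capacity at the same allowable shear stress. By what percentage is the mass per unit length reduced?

30.8 %

Equal τ_max and T ⇒ the solid shaft needs d_s³ = d_o³(1−k⁴), so d_s = 801·(1−0.612⁴)^(1/3) = 761.6 mm.
Area ratio A_h/A_s = d_o²(1−k²)/d_s² = (1−k²)/(1−k⁴)^(2/3) = 0.6918.
Mass saving = 1 − 0.6918 = 30.8 %.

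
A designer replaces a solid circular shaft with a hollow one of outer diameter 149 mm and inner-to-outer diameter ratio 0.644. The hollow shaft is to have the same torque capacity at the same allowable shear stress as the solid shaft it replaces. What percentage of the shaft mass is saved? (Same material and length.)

Equal τ_max and T ⇒ the solid shaft needs d_s³ = d_o³(1−k⁴), so d_s = 149·(1−0.644⁴)^(1/3) = 139.9 mm.
Area ratio A_h/A_s = d_o²(1−k²)/d_s² = (1−k²)/(1−k⁴)^(2/3) = 0.6637.
Mass saving = 1 − 0.6637 = 33.6 %.

33.6 %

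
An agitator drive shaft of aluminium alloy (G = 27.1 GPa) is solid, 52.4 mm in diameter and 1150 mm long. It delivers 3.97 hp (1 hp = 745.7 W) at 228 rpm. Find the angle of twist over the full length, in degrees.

ω = 2π·228/60 = 23.88 rad/s, so T = P/ω = 3.97×745.7 / 23.88 = 124.0 N·m.
J = πd⁴/32 = π(0.0524)⁴/32 = 7.402×10^-7 m⁴.
θ = T·L/(G·J) = 124.0 × 1.15 / (27.1×10⁹ × 7.402×10^-7) = 7.109×10^-3 rad.

0.407°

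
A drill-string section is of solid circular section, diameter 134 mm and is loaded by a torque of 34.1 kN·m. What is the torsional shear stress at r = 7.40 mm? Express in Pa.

J = πd⁴/32 = π(0.134)⁴/32 = 3.165×10^-5 m⁴.
Shear stress varies linearly with radius: τ = T·r/J = 34100 × 0.00740 / 3.165×10^-5 = 7.972×10^6 Pa.

7.97e6 Pa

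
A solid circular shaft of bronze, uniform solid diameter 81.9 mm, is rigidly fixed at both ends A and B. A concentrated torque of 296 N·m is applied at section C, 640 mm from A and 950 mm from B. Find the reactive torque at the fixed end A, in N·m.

177 N·m

With uniform GJ and both ends fixed, compatibility θ_AC = θ_CB gives T_A·a = T_B·b, together with T_A + T_B = T₀.
T_A = T₀·b/(a+b) = 296.0·950/1590 = 176.9 N·m; T_B = 119.1 N·m.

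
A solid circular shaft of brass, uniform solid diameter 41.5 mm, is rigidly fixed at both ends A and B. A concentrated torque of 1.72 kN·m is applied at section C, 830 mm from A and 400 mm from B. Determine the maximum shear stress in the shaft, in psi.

With uniform GJ and both ends fixed, compatibility θ_AC = θ_CB gives T_A·a = T_B·b, together with T_A + T_B = T₀.
T_A = T₀·b/(a+b) = 1720·400/1230 = 559.3 N·m; T_B = 1161 N·m.
τ in each portion: τ_AC = 3.99×10^7 Pa, τ_CB = 8.27×10^7 Pa; maximum is in CB.
τ_max = T_CB·r/J = 1161·0.0208/2.91×10^-7 = 8.270×10^7 Pa.

12000 psi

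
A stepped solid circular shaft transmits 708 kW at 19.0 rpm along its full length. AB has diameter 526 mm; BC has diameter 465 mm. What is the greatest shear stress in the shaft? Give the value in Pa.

ω = 2π·19.0/60 = 1.990 rad/s, so T = P/ω = 708×10³ / 1.990 = 355800 N·m.
Under the same torque, τ_max = 16T/(πd³) is largest where d is smallest — segment BC (d = 465 mm).
τ_max = 16·355800/(π·(0.465)³) = 1.802×10^7 Pa.

1.80e7 Pa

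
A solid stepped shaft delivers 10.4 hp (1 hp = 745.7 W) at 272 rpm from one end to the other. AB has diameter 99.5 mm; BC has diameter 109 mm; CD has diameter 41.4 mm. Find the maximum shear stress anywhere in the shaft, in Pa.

1.95e7 Pa

ω = 2π·272/60 = 28.48 rad/s, so T = P/ω = 10.4×745.7 / 28.48 = 272.3 N·m.
Under the same torque, τ_max = 16T/(πd³) is largest where d is smallest — segment CD (d = 41.4 mm).
τ_max = 16·272.3/(π·(0.0414)³) = 1.954×10^7 Pa.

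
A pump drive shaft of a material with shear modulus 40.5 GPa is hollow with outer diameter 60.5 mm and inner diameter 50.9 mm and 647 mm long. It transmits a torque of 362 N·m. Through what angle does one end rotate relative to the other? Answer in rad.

J = π(d_o⁴ − d_i⁴)/32 = π(0.0605⁴ − 0.0509⁴)/32 = 6.563×10^-7 m⁴.
θ = T·L/(G·J) = 362.0 × 0.647 / (40.5×10⁹ × 6.563×10^-7) = 8.811×10^-3 rad.

0.00881 rad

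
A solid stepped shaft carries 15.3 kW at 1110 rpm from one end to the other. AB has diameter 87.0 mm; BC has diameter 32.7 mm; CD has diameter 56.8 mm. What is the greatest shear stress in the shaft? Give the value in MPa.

ω = 2π·1110/60 = 116.2 rad/s, so T = P/ω = 15.3×10³ / 116.2 = 131.6 N·m.
Under the same torque, τ_max = 16T/(πd³) is largest where d is smallest — segment BC (d = 32.7 mm).
τ_max = 16·131.6/(π·(0.0327)³) = 1.917×10^7 Pa.

19.2 MPa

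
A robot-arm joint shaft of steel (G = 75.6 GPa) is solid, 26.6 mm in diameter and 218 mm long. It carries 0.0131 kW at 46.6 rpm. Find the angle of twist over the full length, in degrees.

ω = 2π·46.6/60 = 4.880 rad/s, so T = P/ω = 0.0131×10³ / 4.880 = 2.684 N·m.
J = πd⁴/32 = π(0.0266)⁴/32 = 4.915×10^-8 m⁴.
θ = T·L/(G·J) = 2.684 × 0.218 / (75.6×10⁹ × 4.915×10^-8) = 1.575×10^-4 rad.

0.00902°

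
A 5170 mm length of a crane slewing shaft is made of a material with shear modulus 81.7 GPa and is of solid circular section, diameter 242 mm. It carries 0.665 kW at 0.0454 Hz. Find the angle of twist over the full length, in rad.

ω = 2π·0.0454 = 0.2853 rad/s, so T = P/ω = 0.665×10³ / 0.2853 = 2331 N·m.
J = πd⁴/32 = π(0.242)⁴/32 = 3.367×10^-4 m⁴.
θ = T·L/(G·J) = 2331 × 5.17 / (81.7×10⁹ × 3.367×10^-4) = 4.381×10^-4 rad.

4.38e-4 rad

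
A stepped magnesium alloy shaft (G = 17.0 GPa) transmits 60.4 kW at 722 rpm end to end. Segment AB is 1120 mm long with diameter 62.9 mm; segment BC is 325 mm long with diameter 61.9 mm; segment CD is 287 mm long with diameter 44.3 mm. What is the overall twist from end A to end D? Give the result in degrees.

4.61°

ω = 2π·722/60 = 75.61 rad/s, so T = P/ω = 60.4×10³ / 75.61 = 798.9 N·m.
J_AB = π(0.0629)⁴/32 = 1.54×10^-6 m⁴; J_BC = π(0.0619)⁴/32 = 1.44×10^-6 m⁴; J_CD = π(0.0443)⁴/32 = 3.78×10^-7 m⁴.
θ = (T/G)·Σ L_i/J_i = (798.9/17.0×10⁹)·(1.12/1.54×10^-6 + 0.325/1.44×10^-6 + 0.287/3.78×10^-7) = 0.08051 rad.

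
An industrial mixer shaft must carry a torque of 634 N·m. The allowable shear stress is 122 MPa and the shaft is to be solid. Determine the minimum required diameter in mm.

29.8 mm

For a solid shaft τ_max = 16T/(πd³), so d = (16T/(π τ_allow))^(1/3) = (16·634.0/(π·1.22×10^8))^(1/3) = 0.02980 m.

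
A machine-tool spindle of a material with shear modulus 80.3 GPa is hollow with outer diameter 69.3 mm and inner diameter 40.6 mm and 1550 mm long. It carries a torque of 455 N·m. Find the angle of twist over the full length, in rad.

J = π(d_o⁴ − d_i⁴)/32 = π(0.0693⁴ − 0.0406⁴)/32 = 1.998×10^-6 m⁴.
θ = T·L/(G·J) = 455.0 × 1.55 / (80.3×10⁹ × 1.998×10^-6) = 4.397×10^-3 rad.

0.00440 rad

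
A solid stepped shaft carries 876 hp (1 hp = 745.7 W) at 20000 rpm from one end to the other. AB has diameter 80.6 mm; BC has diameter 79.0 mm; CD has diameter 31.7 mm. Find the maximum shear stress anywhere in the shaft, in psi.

ω = 2π·20000/60 = 2094 rad/s, so T = P/ω = 876×745.7 / 2094 = 311.9 N·m.
Under the same torque, τ_max = 16T/(πd³) is largest where d is smallest — segment CD (d = 31.7 mm).
τ_max = 16·311.9/(π·(0.0317)³) = 4.987×10^7 Pa.

7230 psi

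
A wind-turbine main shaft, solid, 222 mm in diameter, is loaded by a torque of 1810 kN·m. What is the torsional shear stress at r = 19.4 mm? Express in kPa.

147000 kPa

J = πd⁴/32 = π(0.222)⁴/32 = 2.385×10^-4 m⁴.
Shear stress varies linearly with radius: τ = T·r/J = 1.810e6 × 0.0194 / 2.385×10^-4 = 1.473×10^8 Pa.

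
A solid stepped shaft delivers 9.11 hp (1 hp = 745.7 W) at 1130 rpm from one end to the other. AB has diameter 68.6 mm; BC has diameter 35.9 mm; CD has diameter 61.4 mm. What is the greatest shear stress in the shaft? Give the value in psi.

917 psi

ω = 2π·1130/60 = 118.3 rad/s, so T = P/ω = 9.11×745.7 / 118.3 = 57.41 N·m.
Under the same torque, τ_max = 16T/(πd³) is largest where d is smallest — segment BC (d = 35.9 mm).
τ_max = 16·57.41/(π·(0.0359)³) = 6.319×10^6 Pa.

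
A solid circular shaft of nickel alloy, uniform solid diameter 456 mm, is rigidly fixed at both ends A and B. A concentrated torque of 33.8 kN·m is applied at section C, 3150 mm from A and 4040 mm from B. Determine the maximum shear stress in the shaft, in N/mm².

1.02 N/mm²

With uniform GJ and both ends fixed, compatibility θ_AC = θ_CB gives T_A·a = T_B·b, together with T_A + T_B = T₀.
T_A = T₀·b/(a+b) = 33800·4040/7190 = 18990 N·m; T_B = 14810 N·m.
τ in each portion: τ_AC = 1.02×10^6 Pa, τ_CB = 7.95×10^5 Pa; maximum is in AC.
τ_max = T_AC·r/J = 18990·0.228/4.24×10^-3 = 1.020×10^6 Pa.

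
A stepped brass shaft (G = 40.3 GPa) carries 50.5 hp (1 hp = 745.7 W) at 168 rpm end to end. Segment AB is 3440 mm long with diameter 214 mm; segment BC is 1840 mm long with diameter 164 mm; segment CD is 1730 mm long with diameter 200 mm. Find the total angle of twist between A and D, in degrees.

0.163°

ω = 2π·168/60 = 17.59 rad/s, so T = P/ω = 50.5×745.7 / 17.59 = 2141 N·m.
J_AB = π(0.214)⁴/32 = 2.06×10^-4 m⁴; J_BC = π(0.164)⁴/32 = 7.10×10^-5 m⁴; J_CD = π(0.200)⁴/32 = 1.57×10^-4 m⁴.
θ = (T/G)·Σ L_i/J_i = (2141/40.3×10⁹)·(3.44/2.06×10^-4 + 1.84/7.10×10^-5 + 1.73/1.57×10^-4) = 2.848×10^-3 rad.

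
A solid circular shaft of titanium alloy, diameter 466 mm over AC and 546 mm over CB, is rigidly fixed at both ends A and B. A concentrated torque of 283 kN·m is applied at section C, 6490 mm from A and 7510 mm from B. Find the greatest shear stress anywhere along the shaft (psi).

796 psi

Compatibility: T_A·a/J_AC = T_B·b/J_CB with T_A + T_B = T₀.
J_AC = 4.63×10^-3 m⁴, J_CB = 8.73×10^-3 m⁴, so T_A = T₀·(J_AC/a)/((J_AC/a)+(J_CB/b)) = 107700 N·m, T_B = 175300 N·m.
τ in each portion: τ_AC = 5.42×10^6 Pa, τ_CB = 5.49×10^6 Pa; maximum is in CB.
τ_max = T_CB·r/J = 175300·0.273/8.73×10^-3 = 5.486×10^6 Pa.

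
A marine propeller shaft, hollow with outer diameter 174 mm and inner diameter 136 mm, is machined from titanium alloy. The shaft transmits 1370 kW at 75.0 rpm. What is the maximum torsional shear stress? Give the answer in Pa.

2.69e8 Pa

ω = 2π·75.0/60 = 7.854 rad/s, so T = P/ω = 1370×10³ / 7.854 = 174400 N·m.
J = π(d_o⁴ − d_i⁴)/32 = π(0.174⁴ − 0.136⁴)/32 = 5.640×10^-5 m⁴.
τ_max = T·r/J = 174400 × 0.0870 / 5.640×10^-5 = 2.691×10^8 Pa.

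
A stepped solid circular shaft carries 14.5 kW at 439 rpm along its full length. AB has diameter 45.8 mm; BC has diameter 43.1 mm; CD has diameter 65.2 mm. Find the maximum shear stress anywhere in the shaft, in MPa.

ω = 2π·439/60 = 45.97 rad/s, so T = P/ω = 14.5×10³ / 45.97 = 315.4 N·m.
Under the same torque, τ_max = 16T/(πd³) is largest where d is smallest — segment BC (d = 43.1 mm).
τ_max = 16·315.4/(π·(0.0431)³) = 2.006×10^7 Pa.

20.1 MPa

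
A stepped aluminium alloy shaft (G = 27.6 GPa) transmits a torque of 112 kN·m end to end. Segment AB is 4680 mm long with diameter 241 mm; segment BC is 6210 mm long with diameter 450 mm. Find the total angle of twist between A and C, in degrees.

3.64°

J_AB = π(0.241)⁴/32 = 3.31×10^-4 m⁴; J_BC = π(0.450)⁴/32 = 4.03×10^-3 m⁴.
θ = (T/G)·Σ L_i/J_i = (112000/27.6×10⁹)·(4.68/3.31×10^-4 + 6.21/4.03×10^-3) = 0.06360 rad.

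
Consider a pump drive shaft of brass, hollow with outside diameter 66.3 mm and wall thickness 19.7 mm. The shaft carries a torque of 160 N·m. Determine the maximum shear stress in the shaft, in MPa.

2.87 MPa

J = π(d_o⁴ − d_i⁴)/32 = π(0.0663⁴ − 0.0269⁴)/32 = 1.846×10^-6 m⁴.
τ_max = T·r/J = 160.0 × 0.0331 / 1.846×10^-6 = 2.874×10^6 Pa.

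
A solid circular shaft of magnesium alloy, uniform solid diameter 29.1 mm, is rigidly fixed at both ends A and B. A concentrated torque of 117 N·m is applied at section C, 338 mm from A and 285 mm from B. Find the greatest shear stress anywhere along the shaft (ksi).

1.90 ksi

With uniform GJ and both ends fixed, compatibility θ_AC = θ_CB gives T_A·a = T_B·b, together with T_A + T_B = T₀.
T_A = T₀·b/(a+b) = 117.0·285/623.0 = 53.52 N·m; T_B = 63.48 N·m.
τ in each portion: τ_AC = 1.11×10^7 Pa, τ_CB = 1.31×10^7 Pa; maximum is in CB.
τ_max = T_CB·r/J = 63.48·0.0146/7.04×10^-8 = 1.312×10^7 Pa.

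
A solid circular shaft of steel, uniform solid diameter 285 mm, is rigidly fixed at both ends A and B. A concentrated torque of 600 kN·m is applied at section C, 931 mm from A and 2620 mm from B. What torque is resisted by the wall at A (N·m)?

443000 N·m

With uniform GJ and both ends fixed, compatibility θ_AC = θ_CB gives T_A·a = T_B·b, together with T_A + T_B = T₀.
T_A = T₀·b/(a+b) = 600000·2620/3551 = 442700 N·m; T_B = 157300 N·m.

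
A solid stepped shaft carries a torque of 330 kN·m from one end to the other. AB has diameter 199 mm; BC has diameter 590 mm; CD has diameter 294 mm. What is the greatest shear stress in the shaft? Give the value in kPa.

Under the same torque, τ_max = 16T/(πd³) is largest where d is smallest — segment AB (d = 199 mm).
τ_max = 16·330000/(π·(0.199)³) = 2.133×10^8 Pa.

213000 kPa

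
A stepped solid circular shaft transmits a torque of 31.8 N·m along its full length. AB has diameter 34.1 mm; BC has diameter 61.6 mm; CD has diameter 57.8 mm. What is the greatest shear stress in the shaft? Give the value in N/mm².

4.08 N/mm²

Under the same torque, τ_max = 16T/(πd³) is largest where d is smallest — segment AB (d = 34.1 mm).
τ_max = 16·31.80/(π·(0.0341)³) = 4.084×10^6 Pa.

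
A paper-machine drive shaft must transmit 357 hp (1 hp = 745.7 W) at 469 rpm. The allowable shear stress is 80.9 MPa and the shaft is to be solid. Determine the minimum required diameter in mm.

ω = 2π·469/60 = 49.11 rad/s, so T = P/ω = 357×745.7 / 49.11 = 5420 N·m.
For a solid shaft τ_max = 16T/(πd³), so d = (16T/(π τ_allow))^(1/3) = (16·5420/(π·8.09×10^7))^(1/3) = 0.06988 m.

69.9 mm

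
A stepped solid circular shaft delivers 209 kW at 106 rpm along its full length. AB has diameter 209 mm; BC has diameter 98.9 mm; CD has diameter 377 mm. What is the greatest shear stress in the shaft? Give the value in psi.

14400 psi

ω = 2π·106/60 = 11.10 rad/s, so T = P/ω = 209×10³ / 11.10 = 18830 N·m.
Under the same torque, τ_max = 16T/(πd³) is largest where d is smallest — segment BC (d = 98.9 mm).
τ_max = 16·18830/(π·(0.0989)³) = 9.913×10^7 Pa.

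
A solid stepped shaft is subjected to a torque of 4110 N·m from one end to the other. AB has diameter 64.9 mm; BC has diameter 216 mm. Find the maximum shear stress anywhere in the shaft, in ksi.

11.1 ksi

Under the same torque, τ_max = 16T/(πd³) is largest where d is smallest — segment AB (d = 64.9 mm).
τ_max = 16·4110/(π·(0.0649)³) = 7.657×10^7 Pa.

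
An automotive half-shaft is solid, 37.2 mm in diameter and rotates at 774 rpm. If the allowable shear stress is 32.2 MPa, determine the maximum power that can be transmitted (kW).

J = πd⁴/32 = π(0.0372)⁴/32 = 1.880×10^-7 m⁴.
T_max = τ_allow·J/r = 3.22×10^7 × 1.880×10^-7 / 0.0186 = 325.5 N·m.
ω = 2π·774/60 = 81.05 rad/s, so P_max = T_max·ω = 2.638×10^4 W.

26.4 kW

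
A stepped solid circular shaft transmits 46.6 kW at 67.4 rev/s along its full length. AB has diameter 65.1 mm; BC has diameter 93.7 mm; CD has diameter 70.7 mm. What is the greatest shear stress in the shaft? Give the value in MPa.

ω = 2π·67.4 = 423.5 rad/s, so T = P/ω = 46.6×10³ / 423.5 = 110.0 N·m.
Under the same torque, τ_max = 16T/(πd³) is largest where d is smallest — segment AB (d = 65.1 mm).
τ_max = 16·110.0/(π·(0.0651)³) = 2.031×10^6 Pa.

2.03 MPa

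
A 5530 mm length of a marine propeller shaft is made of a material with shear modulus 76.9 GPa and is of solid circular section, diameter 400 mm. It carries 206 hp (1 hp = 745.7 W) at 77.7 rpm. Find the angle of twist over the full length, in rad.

ω = 2π·77.7/60 = 8.137 rad/s, so T = P/ω = 206×745.7 / 8.137 = 18880 N·m.
J = πd⁴/32 = π(0.400)⁴/32 = 2.513×10^-3 m⁴.
θ = T·L/(G·J) = 18880 × 5.53 / (76.9×10⁹ × 2.513×10^-3) = 5.402×10^-4 rad.

5.40e-4 rad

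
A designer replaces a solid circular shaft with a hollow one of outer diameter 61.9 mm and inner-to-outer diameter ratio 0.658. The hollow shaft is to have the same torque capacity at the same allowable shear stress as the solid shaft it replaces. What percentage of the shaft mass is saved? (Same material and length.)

Equal τ_max and T ⇒ the solid shaft needs d_s³ = d_o³(1−k⁴), so d_s = 61.9·(1−0.658⁴)^(1/3) = 57.76 mm.
Area ratio A_h/A_s = d_o²(1−k²)/d_s² = (1−k²)/(1−k⁴)^(2/3) = 0.6512.
Mass saving = 1 − 0.6512 = 34.9 %.

34.9 %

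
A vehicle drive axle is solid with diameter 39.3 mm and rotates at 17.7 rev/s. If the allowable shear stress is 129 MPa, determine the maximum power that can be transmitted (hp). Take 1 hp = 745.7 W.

J = πd⁴/32 = π(0.0393)⁴/32 = 2.342×10^-7 m⁴.
T_max = τ_allow·J/r = 1.29×10^8 × 2.342×10^-7 / 0.0196 = 1537 N·m.
ω = 2π·17.7 = 111.2 rad/s, so P_max = T_max·ω = 1.710×10^5 W.

229 hp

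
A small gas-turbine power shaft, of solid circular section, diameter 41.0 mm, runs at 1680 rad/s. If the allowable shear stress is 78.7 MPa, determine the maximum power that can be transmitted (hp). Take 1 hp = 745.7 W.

2400 hp

J = πd⁴/32 = π(0.0410)⁴/32 = 2.774×10^-7 m⁴.
T_max = τ_allow·J/r = 7.87×10^7 × 2.774×10^-7 / 0.0205 = 1065 N·m.
ω = 1680 rad/s, so P_max = T_max·ω = 1.789×10^6 W.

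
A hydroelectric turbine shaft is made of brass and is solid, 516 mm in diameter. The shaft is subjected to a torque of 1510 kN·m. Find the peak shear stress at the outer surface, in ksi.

J = πd⁴/32 = π(0.516)⁴/32 = 6.960×10^-3 m⁴.
τ_max = T·r/J = 1.510e6 × 0.258 / 6.960×10^-3 = 5.598×10^7 Pa.

8.12 ksi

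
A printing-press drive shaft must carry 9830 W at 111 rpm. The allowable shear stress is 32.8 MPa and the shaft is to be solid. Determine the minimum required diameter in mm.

ω = 2π·111/60 = 11.62 rad/s, so T = P/ω = 9830 / 11.62 = 845.7 N·m.
For a solid shaft τ_max = 16T/(πd³), so d = (16T/(π τ_allow))^(1/3) = (16·845.7/(π·3.28×10^7))^(1/3) = 0.05083 m.

50.8 mm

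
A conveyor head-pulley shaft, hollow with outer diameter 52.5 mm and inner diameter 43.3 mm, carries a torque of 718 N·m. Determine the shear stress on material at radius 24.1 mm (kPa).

J = π(d_o⁴ − d_i⁴)/32 = π(0.0525⁴ − 0.0433⁴)/32 = 4.007×10^-7 m⁴.
Shear stress varies linearly with radius: τ = T·r/J = 718.0 × 0.0241 / 4.007×10^-7 = 4.318×10^7 Pa.

43200 kPa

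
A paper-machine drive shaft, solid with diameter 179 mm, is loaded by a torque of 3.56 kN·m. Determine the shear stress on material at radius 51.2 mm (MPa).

1.81 MPa

J = πd⁴/32 = π(0.179)⁴/32 = 1.008×10^-4 m⁴.
Shear stress varies linearly with radius: τ = T·r/J = 3560 × 0.0512 / 1.008×10^-4 = 1.808×10^6 Pa.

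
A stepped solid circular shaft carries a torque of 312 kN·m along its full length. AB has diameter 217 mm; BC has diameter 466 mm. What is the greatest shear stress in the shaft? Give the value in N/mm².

156 N/mm²

Under the same torque, τ_max = 16T/(πd³) is largest where d is smallest — segment AB (d = 217 mm).
τ_max = 16·312000/(π·(0.217)³) = 1.555×10^8 Pa.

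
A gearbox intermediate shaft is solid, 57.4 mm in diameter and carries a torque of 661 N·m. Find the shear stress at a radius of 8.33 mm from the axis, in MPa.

5.17 MPa

J = πd⁴/32 = π(0.0574)⁴/32 = 1.066×10^-6 m⁴.
Shear stress varies linearly with radius: τ = T·r/J = 661.0 × 0.00833 / 1.066×10^-6 = 5.167×10^6 Pa.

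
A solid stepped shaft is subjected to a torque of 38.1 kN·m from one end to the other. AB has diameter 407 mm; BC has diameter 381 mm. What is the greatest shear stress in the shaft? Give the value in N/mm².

3.51 N/mm²

Under the same torque, τ_max = 16T/(πd³) is largest where d is smallest — segment BC (d = 381 mm).
τ_max = 16·38100/(π·(0.381)³) = 3.508×10^6 Pa.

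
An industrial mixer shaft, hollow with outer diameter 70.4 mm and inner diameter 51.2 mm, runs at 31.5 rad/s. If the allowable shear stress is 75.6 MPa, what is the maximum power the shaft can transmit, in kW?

J = π(d_o⁴ − d_i⁴)/32 = π(0.0704⁴ − 0.0512⁴)/32 = 1.737×10^-6 m⁴.
T_max = τ_allow·J/r = 7.56×10^7 × 1.737×10^-6 / 0.0352 = 3730 N·m.
ω = 31.5 rad/s, so P_max = T_max·ω = 1.175×10^5 W.

118 kW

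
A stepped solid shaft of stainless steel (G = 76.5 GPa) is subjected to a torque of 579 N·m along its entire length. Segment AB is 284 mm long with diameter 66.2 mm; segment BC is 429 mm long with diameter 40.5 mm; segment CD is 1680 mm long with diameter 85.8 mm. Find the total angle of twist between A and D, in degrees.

J_AB = π(0.0662)⁴/32 = 1.89×10^-6 m⁴; J_BC = π(0.0405)⁴/32 = 2.64×10^-7 m⁴; J_CD = π(0.0858)⁴/32 = 5.32×10^-6 m⁴.
θ = (T/G)·Σ L_i/J_i = (579.0/76.5×10⁹)·(0.284/1.89×10^-6 + 0.429/2.64×10^-7 + 1.68/5.32×10^-6) = 0.01582 rad.

0.907°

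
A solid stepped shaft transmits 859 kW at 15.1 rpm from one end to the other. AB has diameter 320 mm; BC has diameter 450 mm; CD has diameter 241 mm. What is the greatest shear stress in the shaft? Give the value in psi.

ω = 2π·15.1/60 = 1.581 rad/s, so T = P/ω = 859×10³ / 1.581 = 543200 N·m.
Under the same torque, τ_max = 16T/(πd³) is largest where d is smallest — segment CD (d = 241 mm).
τ_max = 16·543200/(π·(0.241)³) = 1.977×10^8 Pa.

28700 psi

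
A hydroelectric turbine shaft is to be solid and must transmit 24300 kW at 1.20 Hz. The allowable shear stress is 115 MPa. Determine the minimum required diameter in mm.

523 mm

ω = 2π·1.20 = 7.540 rad/s, so T = P/ω = 24300×10³ / 7.540 = 3.223e6 N·m.
For a solid shaft τ_max = 16T/(πd³), so d = (16T/(π τ_allow))^(1/3) = (16·3.223e6/(π·1.15×10^8))^(1/3) = 0.5226 m.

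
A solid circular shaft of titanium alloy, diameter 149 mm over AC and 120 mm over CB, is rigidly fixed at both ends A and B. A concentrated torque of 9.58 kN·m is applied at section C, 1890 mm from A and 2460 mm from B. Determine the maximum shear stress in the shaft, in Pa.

1.11e7 Pa

Compatibility: T_A·a/J_AC = T_B·b/J_CB with T_A + T_B = T₀.
J_AC = 4.84×10^-5 m⁴, J_CB = 2.04×10^-5 m⁴, so T_A = T₀·(J_AC/a)/((J_AC/a)+(J_CB/b)) = 7240 N·m, T_B = 2340 N·m.
τ in each portion: τ_AC = 1.11×10^7 Pa, τ_CB = 6.90×10^6 Pa; maximum is in AC.
τ_max = T_AC·r/J = 7240·0.0745/4.84×10^-5 = 1.115×10^7 Pa.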